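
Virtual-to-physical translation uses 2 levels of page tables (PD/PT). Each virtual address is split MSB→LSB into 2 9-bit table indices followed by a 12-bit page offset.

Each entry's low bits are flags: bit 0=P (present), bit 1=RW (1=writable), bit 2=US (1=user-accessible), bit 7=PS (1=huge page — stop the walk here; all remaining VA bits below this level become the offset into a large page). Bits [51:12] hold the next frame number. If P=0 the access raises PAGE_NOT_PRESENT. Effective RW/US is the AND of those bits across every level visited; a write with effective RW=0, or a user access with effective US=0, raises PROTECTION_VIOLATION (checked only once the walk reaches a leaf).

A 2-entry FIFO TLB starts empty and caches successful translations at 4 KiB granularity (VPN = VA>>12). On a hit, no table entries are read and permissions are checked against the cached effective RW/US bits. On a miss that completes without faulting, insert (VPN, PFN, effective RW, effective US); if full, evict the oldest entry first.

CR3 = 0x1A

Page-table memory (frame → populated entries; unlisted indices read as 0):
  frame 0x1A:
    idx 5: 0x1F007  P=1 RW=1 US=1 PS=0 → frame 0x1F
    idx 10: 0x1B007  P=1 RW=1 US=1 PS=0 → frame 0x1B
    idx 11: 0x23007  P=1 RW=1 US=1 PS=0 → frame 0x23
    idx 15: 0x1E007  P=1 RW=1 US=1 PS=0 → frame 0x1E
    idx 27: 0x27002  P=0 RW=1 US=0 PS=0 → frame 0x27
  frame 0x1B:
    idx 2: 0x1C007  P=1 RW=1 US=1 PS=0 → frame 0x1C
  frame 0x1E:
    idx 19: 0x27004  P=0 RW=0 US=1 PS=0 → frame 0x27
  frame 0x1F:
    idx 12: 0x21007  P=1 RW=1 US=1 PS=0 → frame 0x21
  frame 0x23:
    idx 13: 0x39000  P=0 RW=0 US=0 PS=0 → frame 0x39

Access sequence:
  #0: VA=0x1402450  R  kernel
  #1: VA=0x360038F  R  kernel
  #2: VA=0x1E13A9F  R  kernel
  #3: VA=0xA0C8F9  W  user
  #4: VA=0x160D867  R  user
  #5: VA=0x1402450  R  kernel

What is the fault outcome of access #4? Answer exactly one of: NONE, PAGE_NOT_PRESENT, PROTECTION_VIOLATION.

Per-access translation:
#0 VA=0x1402450 (r,kernel):
  [0] read 0x1A idx=10: raw=0x1B007 flags P=1 W=1 U=1 S=0
  [1] read 0x1B idx=2: raw=0x1C007 flags P=1 W=1 U=1 S=0
  → PA=0x1C450  (2 entries read)
#1 VA=0x360038F (r,kernel):
  [0] read 0x1A idx=27: raw=0x27002 flags P=0 W=1 U=0 S=0
  ✗ PAGE_NOT_PRESENT  [1 reads]
#2 VA=0x1E13A9F (r,kernel):
  [0] read 0x1A idx=15: raw=0x1E007 flags P=1 W=1 U=1 S=0
  [1] read 0x1E idx=19: raw=0x27004 flags P=0 W=0 U=1 S=0
  ✗ PAGE_NOT_PRESENT  [2 reads]
#3 VA=0xA0C8F9 (w,user):
  [0] read 0x1A idx=5: raw=0x1F007 flags P=1 W=1 U=1 S=0
  [1] read 0x1F idx=12: raw=0x21007 flags P=1 W=1 U=1 S=0
  → PA=0x218F9  (2 entries read)
#4 VA=0x160D867 (r,user):
  [0] read 0x1A idx=11: raw=0x23007 flags P=1 W=1 U=1 S=0
  [1] read 0x23 idx=13: raw=0x39000 flags P=0 W=0 U=0 S=0
  ✗ PAGE_NOT_PRESENT  [2 reads]
#5 VA=0x1402450 (r,kernel):
  TLB hit vpn=0x1402 → PA=0x1C450

Access #4 fault: PAGE_NOT_PRESENT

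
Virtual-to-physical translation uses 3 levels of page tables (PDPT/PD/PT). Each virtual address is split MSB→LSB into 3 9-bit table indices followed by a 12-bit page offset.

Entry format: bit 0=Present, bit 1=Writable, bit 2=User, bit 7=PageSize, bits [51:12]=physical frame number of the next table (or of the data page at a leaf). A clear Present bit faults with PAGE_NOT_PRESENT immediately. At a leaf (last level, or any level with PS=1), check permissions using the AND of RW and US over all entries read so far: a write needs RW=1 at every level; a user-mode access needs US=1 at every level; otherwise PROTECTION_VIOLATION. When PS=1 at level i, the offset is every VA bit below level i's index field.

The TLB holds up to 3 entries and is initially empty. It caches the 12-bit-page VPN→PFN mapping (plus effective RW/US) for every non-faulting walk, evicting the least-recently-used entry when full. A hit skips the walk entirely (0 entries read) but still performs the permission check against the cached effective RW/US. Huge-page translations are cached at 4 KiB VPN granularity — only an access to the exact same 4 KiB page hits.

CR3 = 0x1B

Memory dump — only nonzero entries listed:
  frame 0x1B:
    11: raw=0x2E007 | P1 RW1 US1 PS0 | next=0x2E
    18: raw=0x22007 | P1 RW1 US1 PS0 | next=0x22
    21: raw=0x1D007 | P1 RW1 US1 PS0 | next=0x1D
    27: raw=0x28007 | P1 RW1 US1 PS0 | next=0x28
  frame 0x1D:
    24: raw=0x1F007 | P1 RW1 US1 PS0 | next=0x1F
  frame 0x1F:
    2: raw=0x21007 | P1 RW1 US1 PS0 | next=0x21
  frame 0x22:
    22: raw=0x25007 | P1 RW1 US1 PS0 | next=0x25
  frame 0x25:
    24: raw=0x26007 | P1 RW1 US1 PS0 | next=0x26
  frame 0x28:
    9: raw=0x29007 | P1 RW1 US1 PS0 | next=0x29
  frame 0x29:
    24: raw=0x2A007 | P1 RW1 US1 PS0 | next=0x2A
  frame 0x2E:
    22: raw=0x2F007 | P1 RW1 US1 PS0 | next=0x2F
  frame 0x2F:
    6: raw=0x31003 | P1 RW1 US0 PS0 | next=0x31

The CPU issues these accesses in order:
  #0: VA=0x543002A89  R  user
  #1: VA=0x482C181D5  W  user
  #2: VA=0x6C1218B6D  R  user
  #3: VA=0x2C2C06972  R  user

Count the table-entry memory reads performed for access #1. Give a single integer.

Trace:
#0 VA=0x543002A89 (r,user):
  L0 @0x1B[21] → 0x1D007  P=1,RW=1,US=1,PS=0
  L1 @0x1D[24] → 0x1F007  P=1,RW=1,US=1,PS=0
  L2 @0x1F[2] → 0x21007  P=1,RW=1,US=1,PS=0
  → PA=0x21A89  (3 entries read)
#1 VA=0x482C181D5 (w,user):
  L0 @0x1B[18] → 0x22007  P=1,RW=1,US=1,PS=0
  L1 @0x22[22] → 0x25007  P=1,RW=1,US=1,PS=0
  L2 @0x25[24] → 0x26007  P=1,RW=1,US=1,PS=0
  → PA=0x261D5  (3 entries read)
#2 VA=0x6C1218B6D (r,user):
  L0 @0x1B[27] → 0x28007  P=1,RW=1,US=1,PS=0
  L1 @0x28[9] → 0x29007  P=1,RW=1,US=1,PS=0
  L2 @0x29[24] → 0x2A007  P=1,RW=1,US=1,PS=0
  → PA=0x2AB6D  (3 entries read)
#3 VA=0x2C2C06972 (r,user):
  L0 @0x1B[11] → 0x2E007  P=1,RW=1,US=1,PS=0
  L1 @0x2E[22] → 0x2F007  P=1,RW=1,US=1,PS=0
  L2 @0x2F[6] → 0x31003  P=1,RW=1,US=0,PS=0
  ✗ PROTECTION_VIOLATION  [3 reads]

Entries read for #1: 3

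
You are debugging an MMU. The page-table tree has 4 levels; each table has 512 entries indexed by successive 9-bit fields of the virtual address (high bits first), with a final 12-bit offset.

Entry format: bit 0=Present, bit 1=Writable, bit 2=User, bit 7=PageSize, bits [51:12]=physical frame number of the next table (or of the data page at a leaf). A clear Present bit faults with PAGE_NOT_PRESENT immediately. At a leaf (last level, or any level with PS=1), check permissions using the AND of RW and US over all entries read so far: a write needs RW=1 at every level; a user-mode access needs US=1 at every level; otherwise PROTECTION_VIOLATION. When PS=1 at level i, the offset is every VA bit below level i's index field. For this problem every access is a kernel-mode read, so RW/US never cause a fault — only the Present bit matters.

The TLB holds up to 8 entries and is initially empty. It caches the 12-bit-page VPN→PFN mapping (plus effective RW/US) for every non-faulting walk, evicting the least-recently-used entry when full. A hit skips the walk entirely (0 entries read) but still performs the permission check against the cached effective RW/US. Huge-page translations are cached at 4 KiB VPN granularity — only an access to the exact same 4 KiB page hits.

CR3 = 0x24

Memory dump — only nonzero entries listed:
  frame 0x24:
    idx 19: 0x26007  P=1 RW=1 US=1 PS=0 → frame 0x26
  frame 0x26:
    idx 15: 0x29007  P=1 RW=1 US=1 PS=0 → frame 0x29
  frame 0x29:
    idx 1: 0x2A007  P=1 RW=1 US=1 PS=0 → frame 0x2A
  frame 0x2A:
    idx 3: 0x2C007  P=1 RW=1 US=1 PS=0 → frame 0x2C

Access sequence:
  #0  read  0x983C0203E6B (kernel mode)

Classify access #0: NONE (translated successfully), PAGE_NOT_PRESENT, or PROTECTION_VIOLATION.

Per-access translation:
#0 VA=0x983C0203E6B (r,kernel):
  L0: frame=0x24 idx=19 entry=0x26007 [P=1 RW=1 US=1 PS=0]
  L1: frame=0x26 idx=15 entry=0x29007 [P=1 RW=1 US=1 PS=0]
  L2: frame=0x29 idx=1 entry=0x2A007 [P=1 RW=1 US=1 PS=0]
  L3: frame=0x2A idx=3 entry=0x2C007 [P=1 RW=1 US=1 PS=0]
  ✓ 0x2CE6B  — 4 lookups

Access #0 fault: NONE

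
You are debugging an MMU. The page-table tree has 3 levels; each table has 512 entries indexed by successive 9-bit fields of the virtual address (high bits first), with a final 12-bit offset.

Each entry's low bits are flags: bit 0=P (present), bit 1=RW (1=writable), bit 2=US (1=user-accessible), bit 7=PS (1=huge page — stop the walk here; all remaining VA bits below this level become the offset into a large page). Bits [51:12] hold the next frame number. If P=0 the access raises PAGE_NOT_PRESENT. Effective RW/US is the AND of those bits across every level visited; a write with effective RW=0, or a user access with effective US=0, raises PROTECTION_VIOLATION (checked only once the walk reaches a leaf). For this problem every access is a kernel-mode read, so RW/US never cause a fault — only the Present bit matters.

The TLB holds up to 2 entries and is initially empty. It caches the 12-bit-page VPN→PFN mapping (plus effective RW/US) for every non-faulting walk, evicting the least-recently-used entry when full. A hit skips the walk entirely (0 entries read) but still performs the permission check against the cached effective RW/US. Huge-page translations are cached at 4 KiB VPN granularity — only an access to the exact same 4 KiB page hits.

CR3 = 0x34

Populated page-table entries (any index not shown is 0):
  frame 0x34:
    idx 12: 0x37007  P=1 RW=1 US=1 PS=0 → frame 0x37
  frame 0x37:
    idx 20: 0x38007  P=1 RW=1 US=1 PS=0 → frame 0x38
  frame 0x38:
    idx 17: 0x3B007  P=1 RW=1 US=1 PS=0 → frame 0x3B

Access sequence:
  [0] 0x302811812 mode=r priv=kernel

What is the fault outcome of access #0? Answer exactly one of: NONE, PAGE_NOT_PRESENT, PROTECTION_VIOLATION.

Per-access translation:
#0 VA=0x302811812 (r,kernel):
  L0 @0x34[12] → 0x37007  P=1,RW=1,US=1,PS=0
  L1 @0x37[20] → 0x38007  P=1,RW=1,US=1,PS=0
  L2 @0x38[17] → 0x3B007  P=1,RW=1,US=1,PS=0
  ⇒ phys 0x3B812  [3 reads]

Access #0 fault: NONE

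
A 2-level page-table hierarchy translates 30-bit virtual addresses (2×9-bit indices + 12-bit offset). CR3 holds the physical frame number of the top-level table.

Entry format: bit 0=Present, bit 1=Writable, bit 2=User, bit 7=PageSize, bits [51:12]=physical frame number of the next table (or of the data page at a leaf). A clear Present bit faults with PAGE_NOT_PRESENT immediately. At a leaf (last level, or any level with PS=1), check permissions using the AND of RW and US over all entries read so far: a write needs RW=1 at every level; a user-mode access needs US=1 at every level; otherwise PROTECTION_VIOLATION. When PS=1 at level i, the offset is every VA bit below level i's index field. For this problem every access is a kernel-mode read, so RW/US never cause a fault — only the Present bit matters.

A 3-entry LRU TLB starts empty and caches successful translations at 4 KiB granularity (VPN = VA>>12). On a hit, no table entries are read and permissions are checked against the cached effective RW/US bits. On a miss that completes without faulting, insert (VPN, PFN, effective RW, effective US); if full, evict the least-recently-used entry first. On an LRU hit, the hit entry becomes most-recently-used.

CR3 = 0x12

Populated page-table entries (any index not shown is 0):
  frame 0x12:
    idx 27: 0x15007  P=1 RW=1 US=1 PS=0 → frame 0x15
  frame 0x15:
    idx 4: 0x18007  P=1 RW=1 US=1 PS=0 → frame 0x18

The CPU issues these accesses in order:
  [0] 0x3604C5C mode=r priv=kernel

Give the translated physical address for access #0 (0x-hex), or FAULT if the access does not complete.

Trace:
#0 VA=0x3604C5C (r,kernel):
  L0: frame=0x12 idx=27 entry=0x15007 [P=1 RW=1 US=1 PS=0]
  L1: frame=0x15 idx=4 entry=0x18007 [P=1 RW=1 US=1 PS=0]
  ✓ 0x18C5C  — 2 lookups

Access #0 PA: 0x18C5C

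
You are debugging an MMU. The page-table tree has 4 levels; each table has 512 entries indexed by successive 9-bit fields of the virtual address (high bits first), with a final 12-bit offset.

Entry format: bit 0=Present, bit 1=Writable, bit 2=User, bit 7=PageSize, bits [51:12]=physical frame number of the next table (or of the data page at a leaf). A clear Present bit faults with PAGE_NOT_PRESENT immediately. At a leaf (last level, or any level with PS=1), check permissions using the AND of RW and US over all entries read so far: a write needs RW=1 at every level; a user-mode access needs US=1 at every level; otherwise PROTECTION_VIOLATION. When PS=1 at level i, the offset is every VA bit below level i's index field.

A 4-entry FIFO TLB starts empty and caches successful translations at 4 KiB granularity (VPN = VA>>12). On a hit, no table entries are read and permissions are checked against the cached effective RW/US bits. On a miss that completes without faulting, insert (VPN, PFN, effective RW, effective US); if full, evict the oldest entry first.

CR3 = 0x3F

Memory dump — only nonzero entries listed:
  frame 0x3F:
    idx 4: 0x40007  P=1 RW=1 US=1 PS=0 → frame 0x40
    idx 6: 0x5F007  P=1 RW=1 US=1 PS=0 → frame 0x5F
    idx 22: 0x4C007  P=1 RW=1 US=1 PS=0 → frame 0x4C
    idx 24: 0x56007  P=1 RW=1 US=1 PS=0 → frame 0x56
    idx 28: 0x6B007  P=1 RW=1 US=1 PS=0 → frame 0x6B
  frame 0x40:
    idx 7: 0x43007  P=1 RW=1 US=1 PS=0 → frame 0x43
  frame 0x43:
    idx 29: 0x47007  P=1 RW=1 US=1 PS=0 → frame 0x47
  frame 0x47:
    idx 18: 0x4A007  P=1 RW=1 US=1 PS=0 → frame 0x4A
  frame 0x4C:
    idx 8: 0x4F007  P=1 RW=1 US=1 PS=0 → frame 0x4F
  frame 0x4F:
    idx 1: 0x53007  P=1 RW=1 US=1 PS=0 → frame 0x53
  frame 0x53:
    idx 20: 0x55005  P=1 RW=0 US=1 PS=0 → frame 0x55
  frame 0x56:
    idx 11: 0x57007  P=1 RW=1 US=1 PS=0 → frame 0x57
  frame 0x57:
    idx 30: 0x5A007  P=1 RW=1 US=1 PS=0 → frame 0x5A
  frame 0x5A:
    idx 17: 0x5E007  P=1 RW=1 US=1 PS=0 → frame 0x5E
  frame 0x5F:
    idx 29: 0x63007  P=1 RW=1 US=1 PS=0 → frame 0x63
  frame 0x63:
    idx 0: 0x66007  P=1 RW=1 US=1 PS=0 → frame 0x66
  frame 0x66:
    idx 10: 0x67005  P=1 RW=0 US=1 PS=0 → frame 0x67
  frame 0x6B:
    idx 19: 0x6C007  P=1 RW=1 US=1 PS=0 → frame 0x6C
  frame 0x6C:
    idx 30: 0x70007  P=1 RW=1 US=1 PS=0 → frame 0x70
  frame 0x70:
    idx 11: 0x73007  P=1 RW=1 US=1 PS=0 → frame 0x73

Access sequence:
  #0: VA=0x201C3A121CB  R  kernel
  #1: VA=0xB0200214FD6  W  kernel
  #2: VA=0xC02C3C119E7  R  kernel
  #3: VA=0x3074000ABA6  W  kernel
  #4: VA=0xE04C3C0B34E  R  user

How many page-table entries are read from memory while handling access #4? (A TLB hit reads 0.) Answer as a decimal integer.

Walk each access:
#0 VA=0x201C3A121CB (r,kernel):
  [0] read 0x3F idx=4: raw=0x40007 flags P=1 W=1 U=1 S=0
  [1] read 0x40 idx=7: raw=0x43007 flags P=1 W=1 U=1 S=0
  [2] read 0x43 idx=29: raw=0x47007 flags P=1 W=1 U=1 S=0
  [3] read 0x47 idx=18: raw=0x4A007 flags P=1 W=1 U=1 S=0
  ✓ 0x4A1CB  — 4 lookups
#1 VA=0xB0200214FD6 (w,kernel):
  [0] read 0x3F idx=22: raw=0x4C007 flags P=1 W=1 U=1 S=0
  [1] read 0x4C idx=8: raw=0x4F007 flags P=1 W=1 U=1 S=0
  [2] read 0x4F idx=1: raw=0x53007 flags P=1 W=1 U=1 S=0
  [3] read 0x53 idx=20: raw=0x55005 flags P=1 W=0 U=1 S=0
  ⇒ fault: PROTECTION_VIOLATION  — 4 lookups
#2 VA=0xC02C3C119E7 (r,kernel):
  [0] read 0x3F idx=24: raw=0x56007 flags P=1 W=1 U=1 S=0
  [1] read 0x56 idx=11: raw=0x57007 flags P=1 W=1 U=1 S=0
  [2] read 0x57 idx=30: raw=0x5A007 flags P=1 W=1 U=1 S=0
  [3] read 0x5A idx=17: raw=0x5E007 flags P=1 W=1 U=1 S=0
  ✓ 0x5E9E7  — 4 lookups
#3 VA=0x3074000ABA6 (w,kernel):
  [0] read 0x3F idx=6: raw=0x5F007 flags P=1 W=1 U=1 S=0
  [1] read 0x5F idx=29: raw=0x63007 flags P=1 W=1 U=1 S=0
  [2] read 0x63 idx=0: raw=0x66007 flags P=1 W=1 U=1 S=0
  [3] read 0x66 idx=10: raw=0x67005 flags P=1 W=0 U=1 S=0
  ⇒ fault: PROTECTION_VIOLATION  — 4 lookups
#4 VA=0xE04C3C0B34E (r,user):
  [0] read 0x3F idx=28: raw=0x6B007 flags P=1 W=1 U=1 S=0
  [1] read 0x6B idx=19: raw=0x6C007 flags P=1 W=1 U=1 S=0
  [2] read 0x6C idx=30: raw=0x70007 flags P=1 W=1 U=1 S=0
  [3] read 0x70 idx=11: raw=0x73007 flags P=1 W=1 U=1 S=0
  ✓ 0x7334E  — 4 lookups

Entries read for #4: 4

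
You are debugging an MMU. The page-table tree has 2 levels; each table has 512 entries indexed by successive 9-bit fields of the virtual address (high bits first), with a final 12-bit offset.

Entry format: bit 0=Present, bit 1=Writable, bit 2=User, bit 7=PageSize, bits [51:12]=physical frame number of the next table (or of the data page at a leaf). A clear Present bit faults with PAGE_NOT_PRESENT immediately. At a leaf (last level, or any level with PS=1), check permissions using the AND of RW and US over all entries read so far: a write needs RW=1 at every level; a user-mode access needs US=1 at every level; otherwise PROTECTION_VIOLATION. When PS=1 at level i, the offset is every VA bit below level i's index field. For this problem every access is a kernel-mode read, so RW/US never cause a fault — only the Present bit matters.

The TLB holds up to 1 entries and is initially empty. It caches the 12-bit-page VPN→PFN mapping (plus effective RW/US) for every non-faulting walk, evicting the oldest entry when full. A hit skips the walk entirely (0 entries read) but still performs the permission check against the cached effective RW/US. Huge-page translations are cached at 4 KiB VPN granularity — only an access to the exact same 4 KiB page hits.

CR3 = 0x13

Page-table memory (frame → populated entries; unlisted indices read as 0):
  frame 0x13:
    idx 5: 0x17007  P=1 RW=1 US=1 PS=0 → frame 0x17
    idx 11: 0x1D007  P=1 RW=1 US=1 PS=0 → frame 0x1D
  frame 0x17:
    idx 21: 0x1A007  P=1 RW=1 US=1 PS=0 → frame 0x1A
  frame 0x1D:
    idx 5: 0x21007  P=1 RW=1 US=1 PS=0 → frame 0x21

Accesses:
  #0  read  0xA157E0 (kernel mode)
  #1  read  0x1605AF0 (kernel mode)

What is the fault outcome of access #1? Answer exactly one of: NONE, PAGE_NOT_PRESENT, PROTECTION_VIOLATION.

Walk each access:
#0 VA=0xA157E0 (r,kernel):
  lvl0: tbl 0x13, slot 5 ⇒ 0x17007 (P1/RW1/US1/PS0)
  lvl1: tbl 0x17, slot 21 ⇒ 0x1A007 (P1/RW1/US1/PS0)
  → PA=0x1A7E0  (2 entries read)
#1 VA=0x1605AF0 (r,kernel):
  lvl0: tbl 0x13, slot 11 ⇒ 0x1D007 (P1/RW1/US1/PS0)
  lvl1: tbl 0x1D, slot 5 ⇒ 0x21007 (P1/RW1/US1/PS0)
  → PA=0x21AF0  (2 entries read)

Access #1 fault: NONE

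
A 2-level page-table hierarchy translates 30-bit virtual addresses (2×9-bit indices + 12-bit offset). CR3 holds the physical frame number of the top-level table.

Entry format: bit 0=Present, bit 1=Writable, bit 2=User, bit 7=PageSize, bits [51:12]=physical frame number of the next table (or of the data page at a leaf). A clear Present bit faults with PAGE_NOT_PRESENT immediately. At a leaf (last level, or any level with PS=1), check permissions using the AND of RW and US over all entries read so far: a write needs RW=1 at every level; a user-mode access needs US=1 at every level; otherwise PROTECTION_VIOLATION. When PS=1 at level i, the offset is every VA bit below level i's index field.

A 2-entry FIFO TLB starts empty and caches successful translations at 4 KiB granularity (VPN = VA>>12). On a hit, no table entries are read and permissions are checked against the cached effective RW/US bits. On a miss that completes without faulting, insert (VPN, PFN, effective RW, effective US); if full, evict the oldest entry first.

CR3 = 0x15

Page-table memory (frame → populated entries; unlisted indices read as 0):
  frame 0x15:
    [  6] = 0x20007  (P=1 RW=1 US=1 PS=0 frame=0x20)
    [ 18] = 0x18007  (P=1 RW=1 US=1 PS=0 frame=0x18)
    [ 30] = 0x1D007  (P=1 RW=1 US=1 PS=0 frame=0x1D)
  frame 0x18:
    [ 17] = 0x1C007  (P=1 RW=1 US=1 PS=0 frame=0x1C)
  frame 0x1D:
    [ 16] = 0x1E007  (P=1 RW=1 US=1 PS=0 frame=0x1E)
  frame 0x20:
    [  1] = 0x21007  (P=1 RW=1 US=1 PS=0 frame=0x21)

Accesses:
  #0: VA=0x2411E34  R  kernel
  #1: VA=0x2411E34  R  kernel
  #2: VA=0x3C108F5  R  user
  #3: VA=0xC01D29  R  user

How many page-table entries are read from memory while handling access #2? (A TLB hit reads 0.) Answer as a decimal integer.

Trace:
#0 VA=0x2411E34 (r,kernel):
  [0] read 0x15 idx=18: raw=0x18007 flags P=1 W=1 U=1 S=0
  [1] read 0x18 idx=17: raw=0x1C007 flags P=1 W=1 U=1 S=0
  → PA=0x1CE34  (2 entries read)
#1 VA=0x2411E34 (r,kernel):
  TLB hit vpn=0x2411 → PA=0x1CE34
#2 VA=0x3C108F5 (r,user):
  [0] read 0x15 idx=30: raw=0x1D007 flags P=1 W=1 U=1 S=0
  [1] read 0x1D idx=16: raw=0x1E007 flags P=1 W=1 U=1 S=0
  → PA=0x1E8F5  (2 entries read)
#3 VA=0xC01D29 (r,user):
  [0] read 0x15 idx=6: raw=0x20007 flags P=1 W=1 U=1 S=0
  [1] read 0x20 idx=1: raw=0x21007 flags P=1 W=1 U=1 S=0
  → PA=0x21D29  (2 entries read)

Entries read for #2: 2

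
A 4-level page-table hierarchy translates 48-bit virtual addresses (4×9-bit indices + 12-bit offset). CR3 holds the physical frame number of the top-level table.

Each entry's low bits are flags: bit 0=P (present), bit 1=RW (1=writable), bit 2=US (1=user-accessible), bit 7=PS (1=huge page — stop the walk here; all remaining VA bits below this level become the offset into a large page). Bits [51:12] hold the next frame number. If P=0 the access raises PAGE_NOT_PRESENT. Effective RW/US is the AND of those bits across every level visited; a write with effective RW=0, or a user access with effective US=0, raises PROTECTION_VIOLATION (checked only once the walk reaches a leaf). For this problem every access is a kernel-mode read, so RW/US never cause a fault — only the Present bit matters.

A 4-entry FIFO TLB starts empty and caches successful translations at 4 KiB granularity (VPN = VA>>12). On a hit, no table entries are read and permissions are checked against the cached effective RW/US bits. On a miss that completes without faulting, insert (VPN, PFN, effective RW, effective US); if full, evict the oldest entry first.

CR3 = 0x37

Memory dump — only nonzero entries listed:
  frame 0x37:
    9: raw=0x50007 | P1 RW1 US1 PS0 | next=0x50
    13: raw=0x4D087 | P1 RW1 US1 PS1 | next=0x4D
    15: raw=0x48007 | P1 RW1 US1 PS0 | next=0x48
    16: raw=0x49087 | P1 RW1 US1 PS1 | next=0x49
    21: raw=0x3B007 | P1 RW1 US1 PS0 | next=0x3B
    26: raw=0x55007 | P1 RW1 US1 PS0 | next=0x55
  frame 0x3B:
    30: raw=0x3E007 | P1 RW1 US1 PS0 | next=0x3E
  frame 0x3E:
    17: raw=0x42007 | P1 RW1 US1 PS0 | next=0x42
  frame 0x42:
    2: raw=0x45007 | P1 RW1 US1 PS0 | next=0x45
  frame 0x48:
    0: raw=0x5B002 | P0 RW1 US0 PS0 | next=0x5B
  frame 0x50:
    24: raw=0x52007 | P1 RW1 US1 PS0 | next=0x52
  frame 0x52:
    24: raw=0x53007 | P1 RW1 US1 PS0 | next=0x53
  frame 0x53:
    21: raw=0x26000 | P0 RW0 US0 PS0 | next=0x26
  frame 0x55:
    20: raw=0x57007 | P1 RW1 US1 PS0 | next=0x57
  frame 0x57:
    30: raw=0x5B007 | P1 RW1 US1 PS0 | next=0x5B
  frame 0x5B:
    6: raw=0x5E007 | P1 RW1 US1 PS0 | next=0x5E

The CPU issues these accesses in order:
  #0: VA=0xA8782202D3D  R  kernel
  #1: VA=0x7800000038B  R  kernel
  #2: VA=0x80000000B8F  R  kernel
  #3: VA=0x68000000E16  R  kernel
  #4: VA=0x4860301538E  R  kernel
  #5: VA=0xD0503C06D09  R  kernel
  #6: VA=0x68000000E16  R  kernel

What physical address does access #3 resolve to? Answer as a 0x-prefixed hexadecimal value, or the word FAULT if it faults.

Trace:
#0 VA=0xA8782202D3D (r,kernel):
  L0 @0x37[21] → 0x3B007  P=1,RW=1,US=1,PS=0
  L1 @0x3B[30] → 0x3E007  P=1,RW=1,US=1,PS=0
  L2 @0x3E[17] → 0x42007  P=1,RW=1,US=1,PS=0
  L3 @0x42[2] → 0x45007  P=1,RW=1,US=1,PS=0
  ⇒ phys 0x45D3D  [4 reads]
#1 VA=0x7800000038B (r,kernel):
  L0 @0x37[15] → 0x48007  P=1,RW=1,US=1,PS=0
  L1 @0x48[0] → 0x5B002  P=0,RW=1,US=0,PS=0
  ✗ PAGE_NOT_PRESENT  [2 reads]
#2 VA=0x80000000B8F (r,kernel):
  L0 @0x37[16] → 0x49087  P=1,RW=1,US=1,PS=1
  ⇒ phys 0x49B8F (huge @L0)  [1 reads]
#3 VA=0x68000000E16 (r,kernel):
  L0 @0x37[13] → 0x4D087  P=1,RW=1,US=1,PS=1
  ⇒ phys 0x4DE16 (huge @L0)  [1 reads]
#4 VA=0x4860301538E (r,kernel):
  L0 @0x37[9] → 0x50007  P=1,RW=1,US=1,PS=0
  L1 @0x50[24] → 0x52007  P=1,RW=1,US=1,PS=0
  L2 @0x52[24] → 0x53007  P=1,RW=1,US=1,PS=0
  L3 @0x53[21] → 0x26000  P=0,RW=0,US=0,PS=0
  ✗ PAGE_NOT_PRESENT  [4 reads]
#5 VA=0xD0503C06D09 (r,kernel):
  L0 @0x37[26] → 0x55007  P=1,RW=1,US=1,PS=0
  L1 @0x55[20] → 0x57007  P=1,RW=1,US=1,PS=0
  L2 @0x57[30] → 0x5B007  P=1,RW=1,US=1,PS=0
  L3 @0x5B[6] → 0x5E007  P=1,RW=1,US=1,PS=0
  ⇒ phys 0x5ED09  [4 reads]
#6 VA=0x68000000E16 (r,kernel):
  TLB hit vpn=0x68000000 → PA=0x4DE16

Access #3 PA: 0x4DE16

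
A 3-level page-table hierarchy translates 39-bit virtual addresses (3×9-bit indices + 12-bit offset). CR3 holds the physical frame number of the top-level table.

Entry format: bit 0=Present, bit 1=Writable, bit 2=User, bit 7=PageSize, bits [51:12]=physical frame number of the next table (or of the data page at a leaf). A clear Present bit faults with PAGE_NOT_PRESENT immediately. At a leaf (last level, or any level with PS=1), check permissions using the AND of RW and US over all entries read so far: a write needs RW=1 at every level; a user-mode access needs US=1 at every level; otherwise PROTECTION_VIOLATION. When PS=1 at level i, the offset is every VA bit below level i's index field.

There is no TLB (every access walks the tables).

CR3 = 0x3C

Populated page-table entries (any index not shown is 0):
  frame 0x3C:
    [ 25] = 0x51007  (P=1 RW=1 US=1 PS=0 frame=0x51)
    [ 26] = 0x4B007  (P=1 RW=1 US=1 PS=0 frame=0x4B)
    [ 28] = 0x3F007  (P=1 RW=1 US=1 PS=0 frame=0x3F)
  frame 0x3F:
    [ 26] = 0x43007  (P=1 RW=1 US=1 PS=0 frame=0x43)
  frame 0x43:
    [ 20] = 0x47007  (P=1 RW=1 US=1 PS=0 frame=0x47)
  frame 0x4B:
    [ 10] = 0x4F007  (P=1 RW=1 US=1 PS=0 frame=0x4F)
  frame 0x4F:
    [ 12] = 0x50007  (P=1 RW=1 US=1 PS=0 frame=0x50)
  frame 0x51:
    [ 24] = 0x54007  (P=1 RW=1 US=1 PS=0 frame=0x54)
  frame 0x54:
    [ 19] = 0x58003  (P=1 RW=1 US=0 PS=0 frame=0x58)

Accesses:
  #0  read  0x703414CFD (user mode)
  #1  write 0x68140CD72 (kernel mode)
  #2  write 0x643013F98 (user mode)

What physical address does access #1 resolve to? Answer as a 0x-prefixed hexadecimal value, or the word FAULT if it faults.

Per-access translation:
#0 VA=0x703414CFD (r,user):
  L0 @0x3C[28] → 0x3F007  P=1,RW=1,US=1,PS=0
  L1 @0x3F[26] → 0x43007  P=1,RW=1,US=1,PS=0
  L2 @0x43[20] → 0x47007  P=1,RW=1,US=1,PS=0
  ⇒ phys 0x47CFD  [3 reads]
#1 VA=0x68140CD72 (w,kernel):
  L0 @0x3C[26] → 0x4B007  P=1,RW=1,US=1,PS=0
  L1 @0x4B[10] → 0x4F007  P=1,RW=1,US=1,PS=0
  L2 @0x4F[12] → 0x50007  P=1,RW=1,US=1,PS=0
  ⇒ phys 0x50D72  [3 reads]
#2 VA=0x643013F98 (w,user):
  L0 @0x3C[25] → 0x51007  P=1,RW=1,US=1,PS=0
  L1 @0x51[24] → 0x54007  P=1,RW=1,US=1,PS=0
  L2 @0x54[19] → 0x58003  P=1,RW=1,US=0,PS=0
  ⇒ fault: PROTECTION_VIOLATION  — 3 lookups

Access #1 PA: 0x50D72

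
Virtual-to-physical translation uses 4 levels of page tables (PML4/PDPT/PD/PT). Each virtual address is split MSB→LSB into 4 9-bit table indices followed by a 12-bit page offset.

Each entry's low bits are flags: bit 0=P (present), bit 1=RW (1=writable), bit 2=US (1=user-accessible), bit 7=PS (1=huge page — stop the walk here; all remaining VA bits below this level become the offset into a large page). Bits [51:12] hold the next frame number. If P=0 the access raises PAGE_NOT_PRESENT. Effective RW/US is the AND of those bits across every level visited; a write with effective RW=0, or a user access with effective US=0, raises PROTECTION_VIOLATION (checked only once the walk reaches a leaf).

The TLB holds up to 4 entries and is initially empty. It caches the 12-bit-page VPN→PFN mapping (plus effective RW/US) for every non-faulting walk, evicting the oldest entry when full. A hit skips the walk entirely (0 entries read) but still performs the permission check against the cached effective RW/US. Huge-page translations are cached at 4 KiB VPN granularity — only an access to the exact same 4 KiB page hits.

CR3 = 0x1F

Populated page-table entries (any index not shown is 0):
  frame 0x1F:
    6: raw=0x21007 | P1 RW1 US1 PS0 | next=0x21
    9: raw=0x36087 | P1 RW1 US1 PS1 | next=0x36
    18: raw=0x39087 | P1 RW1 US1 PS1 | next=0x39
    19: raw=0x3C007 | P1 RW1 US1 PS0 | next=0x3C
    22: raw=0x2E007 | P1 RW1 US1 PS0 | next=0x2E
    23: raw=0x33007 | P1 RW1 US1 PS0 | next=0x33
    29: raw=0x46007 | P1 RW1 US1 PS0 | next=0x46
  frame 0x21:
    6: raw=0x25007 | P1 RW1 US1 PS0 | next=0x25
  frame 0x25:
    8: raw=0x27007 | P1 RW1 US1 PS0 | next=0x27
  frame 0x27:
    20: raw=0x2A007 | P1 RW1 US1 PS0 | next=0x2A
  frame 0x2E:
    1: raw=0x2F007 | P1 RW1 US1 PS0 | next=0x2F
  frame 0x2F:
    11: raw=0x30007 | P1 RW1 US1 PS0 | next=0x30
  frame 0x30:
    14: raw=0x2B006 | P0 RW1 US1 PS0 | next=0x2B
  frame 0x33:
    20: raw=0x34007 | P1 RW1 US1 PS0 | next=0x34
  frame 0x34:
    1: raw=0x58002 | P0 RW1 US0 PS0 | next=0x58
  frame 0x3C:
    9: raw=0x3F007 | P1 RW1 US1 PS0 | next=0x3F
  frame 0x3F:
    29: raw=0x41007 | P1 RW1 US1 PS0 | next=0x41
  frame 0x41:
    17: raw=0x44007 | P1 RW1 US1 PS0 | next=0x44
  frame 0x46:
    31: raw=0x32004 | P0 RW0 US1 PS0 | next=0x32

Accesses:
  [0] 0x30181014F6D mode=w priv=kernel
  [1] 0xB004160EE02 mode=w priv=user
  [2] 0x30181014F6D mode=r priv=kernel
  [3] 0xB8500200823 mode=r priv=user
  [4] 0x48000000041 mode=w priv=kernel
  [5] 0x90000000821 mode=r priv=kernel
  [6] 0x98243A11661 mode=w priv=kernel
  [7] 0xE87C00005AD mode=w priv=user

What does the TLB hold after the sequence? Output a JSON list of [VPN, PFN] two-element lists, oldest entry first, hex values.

Per-access translation:
#0 VA=0x30181014F6D (w,kernel):
  [0] read 0x1F idx=6: raw=0x21007 flags P=1 W=1 U=1 S=0
  [1] read 0x21 idx=6: raw=0x25007 flags P=1 W=1 U=1 S=0
  [2] read 0x25 idx=8: raw=0x27007 flags P=1 W=1 U=1 S=0
  [3] read 0x27 idx=20: raw=0x2A007 flags P=1 W=1 U=1 S=0
  ✓ 0x2AF6D  — 4 lookups
#1 VA=0xB004160EE02 (w,user):
  [0] read 0x1F idx=22: raw=0x2E007 flags P=1 W=1 U=1 S=0
  [1] read 0x2E idx=1: raw=0x2F007 flags P=1 W=1 U=1 S=0
  [2] read 0x2F idx=11: raw=0x30007 flags P=1 W=1 U=1 S=0
  [3] read 0x30 idx=14: raw=0x2B006 flags P=0 W=1 U=1 S=0
  ✗ PAGE_NOT_PRESENT  [4 reads]
#2 VA=0x30181014F6D (r,kernel):
  TLB hit vpn=0x30181014 → PA=0x2AF6D
#3 VA=0xB8500200823 (r,user):
  [0] read 0x1F idx=23: raw=0x33007 flags P=1 W=1 U=1 S=0
  [1] read 0x33 idx=20: raw=0x34007 flags P=1 W=1 U=1 S=0
  [2] read 0x34 idx=1: raw=0x58002 flags P=0 W=1 U=0 S=0
  ✗ PAGE_NOT_PRESENT  [3 reads]
#4 VA=0x48000000041 (w,kernel):
  [0] read 0x1F idx=9: raw=0x36087 flags P=1 W=1 U=1 S=1
  ✓ 0x36041 (huge @L0)  — 1 lookups
#5 VA=0x90000000821 (r,kernel):
  [0] read 0x1F idx=18: raw=0x39087 flags P=1 W=1 U=1 S=1
  ✓ 0x39821 (huge @L0)  — 1 lookups
#6 VA=0x98243A11661 (w,kernel):
  [0] read 0x1F idx=19: raw=0x3C007 flags P=1 W=1 U=1 S=0
  [1] read 0x3C idx=9: raw=0x3F007 flags P=1 W=1 U=1 S=0
  [2] read 0x3F idx=29: raw=0x41007 flags P=1 W=1 U=1 S=0
  [3] read 0x41 idx=17: raw=0x44007 flags P=1 W=1 U=1 S=0
  ✓ 0x44661  — 4 lookups
#7 VA=0xE87C00005AD (w,user):
  [0] read 0x1F idx=29: raw=0x46007 flags P=1 W=1 U=1 S=0
  [1] read 0x46 idx=31: raw=0x32004 flags P=0 W=0 U=1 S=0
  ✗ PAGE_NOT_PRESENT  [2 reads]

TLB: [["0x30181014", "0x2A"], ["0x48000000", "0x36"], ["0x90000000", "0x39"], ["0x98243A11", "0x44"]]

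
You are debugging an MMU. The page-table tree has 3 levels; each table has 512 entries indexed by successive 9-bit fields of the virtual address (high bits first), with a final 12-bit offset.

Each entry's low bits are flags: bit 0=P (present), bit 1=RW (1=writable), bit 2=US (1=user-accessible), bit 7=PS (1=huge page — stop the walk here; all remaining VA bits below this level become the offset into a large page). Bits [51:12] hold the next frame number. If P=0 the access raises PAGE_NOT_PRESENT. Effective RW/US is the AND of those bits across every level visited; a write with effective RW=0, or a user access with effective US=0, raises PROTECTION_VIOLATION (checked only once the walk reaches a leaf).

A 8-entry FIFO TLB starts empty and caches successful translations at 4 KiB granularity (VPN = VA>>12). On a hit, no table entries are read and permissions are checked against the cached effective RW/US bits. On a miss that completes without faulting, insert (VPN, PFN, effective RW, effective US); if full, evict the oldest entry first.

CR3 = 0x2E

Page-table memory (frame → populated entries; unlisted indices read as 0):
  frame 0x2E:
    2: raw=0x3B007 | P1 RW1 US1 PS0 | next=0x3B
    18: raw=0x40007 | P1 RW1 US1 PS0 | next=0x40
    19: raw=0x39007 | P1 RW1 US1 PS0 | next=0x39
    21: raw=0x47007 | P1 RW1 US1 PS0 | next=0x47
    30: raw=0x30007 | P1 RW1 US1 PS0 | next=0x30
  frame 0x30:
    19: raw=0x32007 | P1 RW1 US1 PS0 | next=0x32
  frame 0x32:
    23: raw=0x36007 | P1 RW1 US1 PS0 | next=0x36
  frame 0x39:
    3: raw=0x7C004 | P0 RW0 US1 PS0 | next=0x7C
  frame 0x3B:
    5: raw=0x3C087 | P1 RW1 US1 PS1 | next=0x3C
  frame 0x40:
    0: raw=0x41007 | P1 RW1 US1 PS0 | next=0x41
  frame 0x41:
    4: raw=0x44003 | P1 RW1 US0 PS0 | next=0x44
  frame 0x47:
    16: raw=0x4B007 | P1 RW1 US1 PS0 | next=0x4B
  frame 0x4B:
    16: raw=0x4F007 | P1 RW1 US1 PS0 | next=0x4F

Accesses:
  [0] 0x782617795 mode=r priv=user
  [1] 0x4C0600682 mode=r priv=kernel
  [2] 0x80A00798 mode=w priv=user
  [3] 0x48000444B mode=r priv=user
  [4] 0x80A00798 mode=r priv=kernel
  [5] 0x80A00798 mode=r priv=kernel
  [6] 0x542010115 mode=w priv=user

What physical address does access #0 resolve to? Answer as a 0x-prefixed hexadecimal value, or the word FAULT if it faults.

Walk each access:
#0 VA=0x782617795 (r,user):
  lvl0: tbl 0x2E, slot 30 ⇒ 0x30007 (P1/RW1/US1/PS0)
  lvl1: tbl 0x30, slot 19 ⇒ 0x32007 (P1/RW1/US1/PS0)
  lvl2: tbl 0x32, slot 23 ⇒ 0x36007 (P1/RW1/US1/PS0)
  ⇒ phys 0x36795  [3 reads]
#1 VA=0x4C0600682 (r,kernel):
  lvl0: tbl 0x2E, slot 19 ⇒ 0x39007 (P1/RW1/US1/PS0)
  lvl1: tbl 0x39, slot 3 ⇒ 0x7C004 (P0/RW0/US1/PS0)
  → PAGE_NOT_PRESENT  (2 entries read)
#2 VA=0x80A00798 (w,user):
  lvl0: tbl 0x2E, slot 2 ⇒ 0x3B007 (P1/RW1/US1/PS0)
  lvl1: tbl 0x3B, slot 5 ⇒ 0x3C087 (P1/RW1/US1/PS1)
  ⇒ phys 0x3C798 (huge @L1)  [2 reads]
#3 VA=0x48000444B (r,user):
  lvl0: tbl 0x2E, slot 18 ⇒ 0x40007 (P1/RW1/US1/PS0)
  lvl1: tbl 0x40, slot 0 ⇒ 0x41007 (P1/RW1/US1/PS0)
  lvl2: tbl 0x41, slot 4 ⇒ 0x44003 (P1/RW1/US0/PS0)
  → PROTECTION_VIOLATION  (3 entries read)
#4 VA=0x80A00798 (r,kernel):
  TLB hit vpn=0x80A00 → PA=0x3C798
#5 VA=0x80A00798 (r,kernel):
  TLB hit vpn=0x80A00 → PA=0x3C798
#6 VA=0x542010115 (w,user):
  lvl0: tbl 0x2E, slot 21 ⇒ 0x47007 (P1/RW1/US1/PS0)
  lvl1: tbl 0x47, slot 16 ⇒ 0x4B007 (P1/RW1/US1/PS0)
  lvl2: tbl 0x4B, slot 16 ⇒ 0x4F007 (P1/RW1/US1/PS0)
  ⇒ phys 0x4F115  [3 reads]

Access #0 PA: 0x36795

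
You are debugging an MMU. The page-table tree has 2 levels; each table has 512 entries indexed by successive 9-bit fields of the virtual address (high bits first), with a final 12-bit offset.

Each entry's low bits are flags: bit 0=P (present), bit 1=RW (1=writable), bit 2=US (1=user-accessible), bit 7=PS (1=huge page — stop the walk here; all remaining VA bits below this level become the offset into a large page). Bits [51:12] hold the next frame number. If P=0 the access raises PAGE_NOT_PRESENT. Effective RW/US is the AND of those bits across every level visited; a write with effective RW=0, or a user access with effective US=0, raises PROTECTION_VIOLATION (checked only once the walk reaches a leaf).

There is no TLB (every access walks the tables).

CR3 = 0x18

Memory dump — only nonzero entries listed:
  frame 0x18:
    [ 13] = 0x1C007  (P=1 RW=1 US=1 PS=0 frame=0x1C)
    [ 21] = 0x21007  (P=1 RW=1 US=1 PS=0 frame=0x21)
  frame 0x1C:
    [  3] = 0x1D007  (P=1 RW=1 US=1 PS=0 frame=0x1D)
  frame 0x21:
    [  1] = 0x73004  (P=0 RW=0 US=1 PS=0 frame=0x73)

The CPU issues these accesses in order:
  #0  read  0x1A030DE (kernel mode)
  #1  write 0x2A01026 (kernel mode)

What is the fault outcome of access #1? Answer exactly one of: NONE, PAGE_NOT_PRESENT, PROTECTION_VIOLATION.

Per-access translation:
#0 VA=0x1A030DE (r,kernel):
  L0: frame=0x18 idx=13 entry=0x1C007 [P=1 RW=1 US=1 PS=0]
  L1: frame=0x1C idx=3 entry=0x1D007 [P=1 RW=1 US=1 PS=0]
  → PA=0x1D0DE  (2 entries read)
#1 VA=0x2A01026 (w,kernel):
  L0: frame=0x18 idx=21 entry=0x21007 [P=1 RW=1 US=1 PS=0]
  L1: frame=0x21 idx=1 entry=0x73004 [P=0 RW=0 US=1 PS=0]
  ⇒ fault: PAGE_NOT_PRESENT  — 2 lookups

Access #1 fault: PAGE_NOT_PRESENT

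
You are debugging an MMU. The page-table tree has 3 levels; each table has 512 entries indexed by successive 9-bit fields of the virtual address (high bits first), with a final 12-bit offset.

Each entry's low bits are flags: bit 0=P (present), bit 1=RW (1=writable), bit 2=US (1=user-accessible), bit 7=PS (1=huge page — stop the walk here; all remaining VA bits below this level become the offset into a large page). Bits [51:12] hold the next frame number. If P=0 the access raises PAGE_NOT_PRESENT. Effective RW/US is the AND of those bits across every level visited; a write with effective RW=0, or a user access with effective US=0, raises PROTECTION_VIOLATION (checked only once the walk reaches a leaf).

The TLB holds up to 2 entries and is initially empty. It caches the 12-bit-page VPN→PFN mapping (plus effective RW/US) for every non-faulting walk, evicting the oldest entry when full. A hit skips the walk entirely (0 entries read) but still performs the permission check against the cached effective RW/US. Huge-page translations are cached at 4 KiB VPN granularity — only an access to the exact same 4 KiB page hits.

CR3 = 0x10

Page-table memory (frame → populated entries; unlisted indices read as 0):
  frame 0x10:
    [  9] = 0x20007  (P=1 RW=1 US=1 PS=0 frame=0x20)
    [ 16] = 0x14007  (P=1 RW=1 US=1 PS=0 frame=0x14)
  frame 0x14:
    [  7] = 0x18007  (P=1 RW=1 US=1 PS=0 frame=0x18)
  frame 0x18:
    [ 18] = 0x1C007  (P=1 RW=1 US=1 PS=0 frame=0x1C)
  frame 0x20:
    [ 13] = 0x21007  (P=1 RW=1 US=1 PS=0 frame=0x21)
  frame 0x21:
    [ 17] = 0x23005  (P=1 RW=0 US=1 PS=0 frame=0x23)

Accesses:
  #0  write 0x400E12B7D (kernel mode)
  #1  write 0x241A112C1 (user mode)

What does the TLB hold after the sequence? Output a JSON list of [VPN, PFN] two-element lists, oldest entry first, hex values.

Trace:
#0 VA=0x400E12B7D (w,kernel):
  lvl0: tbl 0x10, slot 16 ⇒ 0x14007 (P1/RW1/US1/PS0)
  lvl1: tbl 0x14, slot 7 ⇒ 0x18007 (P1/RW1/US1/PS0)
  lvl2: tbl 0x18, slot 18 ⇒ 0x1C007 (P1/RW1/US1/PS0)
  → PA=0x1CB7D  (3 entries read)
#1 VA=0x241A112C1 (w,user):
  lvl0: tbl 0x10, slot 9 ⇒ 0x20007 (P1/RW1/US1/PS0)
  lvl1: tbl 0x20, slot 13 ⇒ 0x21007 (P1/RW1/US1/PS0)
  lvl2: tbl 0x21, slot 17 ⇒ 0x23005 (P1/RW0/US1/PS0)
  ⇒ fault: PROTECTION_VIOLATION  — 3 lookups

TLB: [["0x400E12", "0x1C"]]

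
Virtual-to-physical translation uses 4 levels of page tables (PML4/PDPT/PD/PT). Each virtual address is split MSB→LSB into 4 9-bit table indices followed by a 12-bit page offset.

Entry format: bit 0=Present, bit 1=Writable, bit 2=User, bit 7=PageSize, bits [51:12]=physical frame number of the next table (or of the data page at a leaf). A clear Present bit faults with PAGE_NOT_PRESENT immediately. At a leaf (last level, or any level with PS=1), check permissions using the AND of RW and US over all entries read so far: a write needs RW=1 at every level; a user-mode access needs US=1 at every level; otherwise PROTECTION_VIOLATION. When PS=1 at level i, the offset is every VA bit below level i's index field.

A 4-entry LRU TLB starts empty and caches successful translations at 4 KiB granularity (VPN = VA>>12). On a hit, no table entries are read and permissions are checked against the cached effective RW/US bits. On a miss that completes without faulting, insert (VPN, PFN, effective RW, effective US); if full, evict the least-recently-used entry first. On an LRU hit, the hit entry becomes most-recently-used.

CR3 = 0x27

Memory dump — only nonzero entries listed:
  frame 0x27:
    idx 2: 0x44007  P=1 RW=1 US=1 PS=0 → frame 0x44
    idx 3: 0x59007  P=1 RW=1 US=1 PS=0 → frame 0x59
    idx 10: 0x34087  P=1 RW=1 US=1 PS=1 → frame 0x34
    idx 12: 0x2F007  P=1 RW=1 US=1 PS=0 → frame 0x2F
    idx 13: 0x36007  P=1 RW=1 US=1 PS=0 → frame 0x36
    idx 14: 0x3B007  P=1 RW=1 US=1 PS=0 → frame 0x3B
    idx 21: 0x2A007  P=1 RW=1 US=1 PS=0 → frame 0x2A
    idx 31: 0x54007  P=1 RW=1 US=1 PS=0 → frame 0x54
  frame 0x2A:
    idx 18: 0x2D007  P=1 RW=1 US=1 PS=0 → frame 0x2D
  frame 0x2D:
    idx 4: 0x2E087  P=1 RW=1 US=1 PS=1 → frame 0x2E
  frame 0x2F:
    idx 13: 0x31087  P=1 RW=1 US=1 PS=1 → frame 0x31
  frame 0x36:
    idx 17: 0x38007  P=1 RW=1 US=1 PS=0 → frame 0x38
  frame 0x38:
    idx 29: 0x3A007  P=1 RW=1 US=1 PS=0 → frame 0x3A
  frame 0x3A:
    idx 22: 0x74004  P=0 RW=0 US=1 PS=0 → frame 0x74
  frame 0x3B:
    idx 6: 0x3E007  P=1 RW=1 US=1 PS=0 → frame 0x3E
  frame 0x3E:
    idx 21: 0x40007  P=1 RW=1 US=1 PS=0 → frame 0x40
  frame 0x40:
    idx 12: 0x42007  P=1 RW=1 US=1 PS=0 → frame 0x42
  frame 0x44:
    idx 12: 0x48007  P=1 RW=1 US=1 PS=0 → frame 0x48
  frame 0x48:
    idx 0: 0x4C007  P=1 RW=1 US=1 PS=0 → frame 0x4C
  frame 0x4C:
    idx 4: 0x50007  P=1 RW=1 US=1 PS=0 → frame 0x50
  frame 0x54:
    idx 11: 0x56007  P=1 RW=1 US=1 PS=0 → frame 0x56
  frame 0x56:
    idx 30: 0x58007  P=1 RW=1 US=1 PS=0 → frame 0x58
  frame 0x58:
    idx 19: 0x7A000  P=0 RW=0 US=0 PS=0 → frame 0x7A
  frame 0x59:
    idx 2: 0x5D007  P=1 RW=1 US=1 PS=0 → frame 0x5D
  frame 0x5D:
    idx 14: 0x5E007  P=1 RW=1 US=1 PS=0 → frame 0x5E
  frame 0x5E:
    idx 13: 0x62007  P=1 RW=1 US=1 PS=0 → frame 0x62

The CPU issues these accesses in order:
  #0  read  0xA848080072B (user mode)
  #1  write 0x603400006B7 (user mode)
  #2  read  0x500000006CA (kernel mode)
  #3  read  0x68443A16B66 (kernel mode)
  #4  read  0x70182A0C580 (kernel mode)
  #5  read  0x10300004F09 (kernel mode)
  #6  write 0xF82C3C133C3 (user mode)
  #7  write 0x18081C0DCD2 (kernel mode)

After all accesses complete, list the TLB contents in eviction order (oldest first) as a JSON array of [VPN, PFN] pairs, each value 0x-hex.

Per-access translation:
#0 VA=0xA848080072B (r,user):
  [0] read 0x27 idx=21: raw=0x2A007 flags P=1 W=1 U=1 S=0
  [1] read 0x2A idx=18: raw=0x2D007 flags P=1 W=1 U=1 S=0
  [2] read 0x2D idx=4: raw=0x2E087 flags P=1 W=1 U=1 S=1
  ⇒ phys 0x2E72B (huge @L2)  [3 reads]
#1 VA=0x603400006B7 (w,user):
  [0] read 0x27 idx=12: raw=0x2F007 flags P=1 W=1 U=1 S=0
  [1] read 0x2F idx=13: raw=0x31087 flags P=1 W=1 U=1 S=1
  ⇒ phys 0x316B7 (huge @L1)  [2 reads]
#2 VA=0x500000006CA (r,kernel):
  [0] read 0x27 idx=10: raw=0x34087 flags P=1 W=1 U=1 S=1
  ⇒ phys 0x346CA (huge @L0)  [1 reads]
#3 VA=0x68443A16B66 (r,kernel):
  [0] read 0x27 idx=13: raw=0x36007 flags P=1 W=1 U=1 S=0
  [1] read 0x36 idx=17: raw=0x38007 flags P=1 W=1 U=1 S=0
  [2] read 0x38 idx=29: raw=0x3A007 flags P=1 W=1 U=1 S=0
  [3] read 0x3A idx=22: raw=0x74004 flags P=0 W=0 U=1 S=0
  → PAGE_NOT_PRESENT  (4 entries read)
#4 VA=0x70182A0C580 (r,kernel):
  [0] read 0x27 idx=14: raw=0x3B007 flags P=1 W=1 U=1 S=0
  [1] read 0x3B idx=6: raw=0x3E007 flags P=1 W=1 U=1 S=0
  [2] read 0x3E idx=21: raw=0x40007 flags P=1 W=1 U=1 S=0
  [3] read 0x40 idx=12: raw=0x42007 flags P=1 W=1 U=1 S=0
  ⇒ phys 0x42580  [4 reads]
#5 VA=0x10300004F09 (r,kernel):
  [0] read 0x27 idx=2: raw=0x44007 flags P=1 W=1 U=1 S=0
  [1] read 0x44 idx=12: raw=0x48007 flags P=1 W=1 U=1 S=0
  [2] read 0x48 idx=0: raw=0x4C007 flags P=1 W=1 U=1 S=0
  [3] read 0x4C idx=4: raw=0x50007 flags P=1 W=1 U=1 S=0
  ⇒ phys 0x50F09  [4 reads]
#6 VA=0xF82C3C133C3 (w,user):
  [0] read 0x27 idx=31: raw=0x54007 flags P=1 W=1 U=1 S=0
  [1] read 0x54 idx=11: raw=0x56007 flags P=1 W=1 U=1 S=0
  [2] read 0x56 idx=30: raw=0x58007 flags P=1 W=1 U=1 S=0
  [3] read 0x58 idx=19: raw=0x7A000 flags P=0 W=0 U=0 S=0
  → PAGE_NOT_PRESENT  (4 entries read)
#7 VA=0x18081C0DCD2 (w,kernel):
  [0] read 0x27 idx=3: raw=0x59007 flags P=1 W=1 U=1 S=0
  [1] read 0x59 idx=2: raw=0x5D007 flags P=1 W=1 U=1 S=0
  [2] read 0x5D idx=14: raw=0x5E007 flags P=1 W=1 U=1 S=0
  [3] read 0x5E idx=13: raw=0x62007 flags P=1 W=1 U=1 S=0
  ⇒ phys 0x62CD2  [4 reads]

TLB: [["0x50000000", "0x34"], ["0x70182A0C", "0x42"], ["0x10300004", "0x50"], ["0x18081C0D", "0x62"]]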